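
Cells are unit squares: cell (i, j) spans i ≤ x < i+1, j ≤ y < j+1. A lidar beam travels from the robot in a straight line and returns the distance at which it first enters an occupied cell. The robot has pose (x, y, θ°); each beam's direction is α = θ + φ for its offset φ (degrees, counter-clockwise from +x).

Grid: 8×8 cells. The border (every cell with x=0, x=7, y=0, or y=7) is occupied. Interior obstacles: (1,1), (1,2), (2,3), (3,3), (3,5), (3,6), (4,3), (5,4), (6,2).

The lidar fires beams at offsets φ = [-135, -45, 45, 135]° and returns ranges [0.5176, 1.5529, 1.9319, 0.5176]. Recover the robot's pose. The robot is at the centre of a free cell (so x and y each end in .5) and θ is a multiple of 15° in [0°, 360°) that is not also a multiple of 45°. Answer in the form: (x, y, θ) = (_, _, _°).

(x, y, θ) = (2.5, 2.5, 330°)

Enumerate (i+0.5, j+0.5, θ) over the 27 free cells and 16 admissible headings. For each, cast all 4 beams and compare to the given ranges.
  (3.5, 4.5, 150°): beam 1 = 1.5529 ≠ 0.5176 ✗
  (2.5, 2.5, 255°): beam 1 = 0.5774 ≠ 0.5176 ✗
  (4.5, 6.5, 300°): beam 2 = 2.5882 ≠ 1.5529 ✗
  (6.5, 5.5, 120°): beam 3 = 2.5882 ≠ 1.9319 ✗
  (2.5, 6.5, 210°): beam 3 = 3.6235 ≠ 1.9319 ✗
  …
  (2.5, 2.5, 330°): r_1=0.5176, r_2=1.5529, r_3=1.9319, r_4=0.5176 — all match ✓
Only this pose fits every beam.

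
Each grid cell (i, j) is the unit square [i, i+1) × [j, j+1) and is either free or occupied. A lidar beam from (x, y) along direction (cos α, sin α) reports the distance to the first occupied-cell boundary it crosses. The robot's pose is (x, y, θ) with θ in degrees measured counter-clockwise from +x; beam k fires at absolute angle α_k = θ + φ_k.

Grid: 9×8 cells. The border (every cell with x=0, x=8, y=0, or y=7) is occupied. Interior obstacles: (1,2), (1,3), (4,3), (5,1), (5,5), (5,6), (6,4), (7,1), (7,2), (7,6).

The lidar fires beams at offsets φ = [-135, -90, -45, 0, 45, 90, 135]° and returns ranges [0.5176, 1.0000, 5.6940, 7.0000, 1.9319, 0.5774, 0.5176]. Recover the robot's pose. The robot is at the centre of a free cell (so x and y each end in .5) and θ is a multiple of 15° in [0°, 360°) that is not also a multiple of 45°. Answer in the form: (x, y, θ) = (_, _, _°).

The pose lattice has 32·16 = 512 candidates. Test each by forward raycasting.
  (7.5, 5.5, 165°): beam 1 = 0.5774 ≠ 0.5176 ✗
  (2.5, 6.5, 285°): beam 1 = 1.0000 ≠ 0.5176 ✗
  (3.5, 6.5, 195°): beam 1 = 0.5774 ≠ 0.5176 ✗
  (7.5, 4.5, 30°): beam 1 = 1.5529 ≠ 0.5176 ✗
  …
  (1.5, 6.5, 330°): r_1=0.5176, r_2=1.0000, r_3=5.6940, r_4=7.0000, r_5=1.9319, r_6=0.5774, r_7=0.5176 — all match ✓
Unique over the lattice → pose = (1.5, 6.5, 330°).

(x, y, θ) = (1.5, 6.5, 330°)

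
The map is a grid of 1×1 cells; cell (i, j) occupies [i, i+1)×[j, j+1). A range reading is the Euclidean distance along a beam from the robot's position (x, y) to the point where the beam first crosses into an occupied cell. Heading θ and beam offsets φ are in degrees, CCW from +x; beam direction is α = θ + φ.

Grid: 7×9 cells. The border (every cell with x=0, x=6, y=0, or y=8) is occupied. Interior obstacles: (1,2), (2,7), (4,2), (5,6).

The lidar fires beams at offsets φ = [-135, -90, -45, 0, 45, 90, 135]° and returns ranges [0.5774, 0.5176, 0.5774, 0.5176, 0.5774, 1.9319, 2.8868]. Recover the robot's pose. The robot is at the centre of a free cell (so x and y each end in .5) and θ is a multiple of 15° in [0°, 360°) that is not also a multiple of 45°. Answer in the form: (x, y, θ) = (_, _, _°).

The pose lattice has 31·16 = 496 candidates. Test each by forward raycasting.
  (3.5, 2.5, 60°): beam 1 = 1.5529 ≠ 0.5774 ✗
  (2.5, 2.5, 195°): beam 1 = 5.0000 ≠ 0.5774 ✗
  (5.5, 1.5, 105°): beam 3 = 1.0000 ≠ 0.5774 ✗
  (4.5, 5.5, 30°): beam 1 = 4.6587 ≠ 0.5774 ✗
  …
  (1.5, 1.5, 255°): r_1=0.5774, r_2=0.5176, r_3=0.5774, r_4=0.5176, r_5=0.5774, r_6=1.9319, r_7=2.8868 — all match ✓
No second candidate reproduces the full scan.

(x, y, θ) = (1.5, 1.5, 255°)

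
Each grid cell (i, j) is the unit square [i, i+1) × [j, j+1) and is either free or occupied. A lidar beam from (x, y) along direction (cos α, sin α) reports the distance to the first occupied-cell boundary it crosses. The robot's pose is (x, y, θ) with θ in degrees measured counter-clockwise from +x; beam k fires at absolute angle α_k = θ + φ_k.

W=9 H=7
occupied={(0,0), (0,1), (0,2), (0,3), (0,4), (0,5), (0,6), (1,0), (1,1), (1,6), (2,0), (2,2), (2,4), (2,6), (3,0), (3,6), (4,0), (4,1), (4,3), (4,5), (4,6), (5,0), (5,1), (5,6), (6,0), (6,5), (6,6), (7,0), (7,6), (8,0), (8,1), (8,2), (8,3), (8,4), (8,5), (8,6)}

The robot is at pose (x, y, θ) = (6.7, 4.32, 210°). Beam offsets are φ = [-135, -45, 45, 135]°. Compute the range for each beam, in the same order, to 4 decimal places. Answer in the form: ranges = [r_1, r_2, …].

ranges = [0.7040, 2.6273, 2.7046, 1.3459]

beam 1: φ=-135°, α=75°
  cosα=0.2588 sinα=0.9659 | (6,4) | tMaxX 1.1591 tMaxY 0.7040 | tΔX 3.8637 tΔY 1.0353
    t=0.7040 [y] (6,5) — stop
  → r_1 = 0.7040
beam 2: φ=-45°, α=165°
  cosα=-0.9659 sinα=0.2588 | (6,4) | tMaxX 0.7247 tMaxY 2.6273 | tΔX 1.0353 tΔY 3.8637
    t=0.7247 [x] (5,4)
    t=1.7600 [x] (4,4)
    t=2.6273 [y] (4,5) — stop
  → r_2 = 2.6273
beam 3: φ=45°, α=255°
  cosα=-0.2588 sinα=-0.9659 | (6,4) | tMaxX 2.7046 tMaxY 0.3313 | tΔX 3.8637 tΔY 1.0353
    t=0.3313 [y] (6,3)
    t=1.3666 [y] (6,2)
    t=2.4018 [y] (6,1)
    t=2.7046 [x] (5,1) — stop
  → r_3 = 2.7046
beam 4: φ=135°, α=345°
  cosα=0.9659 sinα=-0.2588 | (6,4) | tMaxX 0.3106 tMaxY 1.2364 | tΔX 1.0353 tΔY 3.8637
    t=0.3106 [x] (7,4)
    t=1.2364 [y] (7,3)
    t=1.3459 [x] (8,3) — stop
  → r_4 = 1.3459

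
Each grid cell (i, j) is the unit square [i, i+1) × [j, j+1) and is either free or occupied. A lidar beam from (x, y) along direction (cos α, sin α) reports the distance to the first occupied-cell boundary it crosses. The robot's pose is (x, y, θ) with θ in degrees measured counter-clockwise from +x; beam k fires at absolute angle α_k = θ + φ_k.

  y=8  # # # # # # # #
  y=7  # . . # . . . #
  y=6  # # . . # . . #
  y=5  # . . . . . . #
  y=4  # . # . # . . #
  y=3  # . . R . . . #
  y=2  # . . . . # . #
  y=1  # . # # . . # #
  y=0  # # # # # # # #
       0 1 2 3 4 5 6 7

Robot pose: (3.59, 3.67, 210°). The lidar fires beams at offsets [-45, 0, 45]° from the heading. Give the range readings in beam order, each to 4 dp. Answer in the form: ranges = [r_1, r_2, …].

beam 1: φ=-45°, α=165°
  dir = (cos 165°, sin 165°) = (-0.9659, 0.2588); from cell (3,3)
  next x-line at t=0.6108, next y-line at t=1.2750; Δt_x=1.0353, Δt_y=3.8637
    x: enter (2,3) at t=0.6108
    y: enter (2,4) at t=1.2750 ← occupied
  → r_1 = 1.2750
beam 2: φ=0°, α=210°
  dir = (cos 210°, sin 210°) = (-0.8660, -0.5000); from cell (3,3)
  next x-line at t=0.6813, next y-line at t=1.3400; Δt_x=1.1547, Δt_y=2.0000
    x: enter (2,3) at t=0.6813
    y: enter (2,2) at t=1.3400
    x: enter (1,2) at t=1.8360
    x: enter (0,2) at t=2.9907 ← occupied
  → r_2 = 2.9907
beam 3: φ=45°, α=255°
  dir = (cos 255°, sin 255°) = (-0.2588, -0.9659); from cell (3,3)
  next x-line at t=2.2796, next y-line at t=0.6936; Δt_x=3.8637, Δt_y=1.0353
    y: enter (3,2) at t=0.6936
    y: enter (3,1) at t=1.7289 ← occupied
  → r_3 = 1.7289

ranges = [1.2750, 2.9907, 1.7289]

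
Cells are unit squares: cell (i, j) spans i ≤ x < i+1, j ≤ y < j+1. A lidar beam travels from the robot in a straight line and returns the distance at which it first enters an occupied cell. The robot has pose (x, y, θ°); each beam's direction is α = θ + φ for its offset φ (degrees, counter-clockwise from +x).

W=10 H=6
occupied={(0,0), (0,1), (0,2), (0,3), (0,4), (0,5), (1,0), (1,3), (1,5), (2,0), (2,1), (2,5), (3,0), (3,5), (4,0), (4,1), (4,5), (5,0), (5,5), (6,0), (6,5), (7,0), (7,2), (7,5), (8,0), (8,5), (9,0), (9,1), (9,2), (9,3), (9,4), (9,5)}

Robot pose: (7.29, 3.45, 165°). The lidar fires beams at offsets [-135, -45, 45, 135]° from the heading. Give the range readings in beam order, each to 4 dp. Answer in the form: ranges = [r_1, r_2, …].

beam 1: φ=-135°, α=30°
  d=(0.8660,0.5000)  start (7,3)  tX=0.8198 tY=1.1000  stride 1/|dx|=1.1547 1/|dy|=2.0000
    cross x-line → (8,3), t=0.8198
    cross y-line → (8,4), t=1.1000
    cross x-line → (9,4), t=1.9745 (wall)
  → r_1 = 1.9745
beam 2: φ=-45°, α=120°
  d=(-0.5000,0.8660)  start (7,3)  tX=0.5800 tY=0.6351  stride 1/|dx|=2.0000 1/|dy|=1.1547
    cross x-line → (6,3), t=0.5800
    cross y-line → (6,4), t=0.6351
    cross y-line → (6,5), t=1.7898 (wall)
  → r_2 = 1.7898
beam 3: φ=45°, α=210°
  d=(-0.8660,-0.5000)  start (7,3)  tX=0.3349 tY=0.9000  stride 1/|dx|=1.1547 1/|dy|=2.0000
    cross x-line → (6,3), t=0.3349
    cross y-line → (6,2), t=0.9000
    cross x-line → (5,2), t=1.4896
    cross x-line → (4,2), t=2.6443
    cross y-line → (4,1), t=2.9000 (wall)
  → r_3 = 2.9000
beam 4: φ=135°, α=300°
  d=(0.5000,-0.8660)  start (7,3)  tX=1.4200 tY=0.5196  stride 1/|dx|=2.0000 1/|dy|=1.1547
    cross y-line → (7,2), t=0.5196 (wall)
  → r_4 = 0.5196

ranges = [1.9745, 1.7898, 2.9000, 0.5196]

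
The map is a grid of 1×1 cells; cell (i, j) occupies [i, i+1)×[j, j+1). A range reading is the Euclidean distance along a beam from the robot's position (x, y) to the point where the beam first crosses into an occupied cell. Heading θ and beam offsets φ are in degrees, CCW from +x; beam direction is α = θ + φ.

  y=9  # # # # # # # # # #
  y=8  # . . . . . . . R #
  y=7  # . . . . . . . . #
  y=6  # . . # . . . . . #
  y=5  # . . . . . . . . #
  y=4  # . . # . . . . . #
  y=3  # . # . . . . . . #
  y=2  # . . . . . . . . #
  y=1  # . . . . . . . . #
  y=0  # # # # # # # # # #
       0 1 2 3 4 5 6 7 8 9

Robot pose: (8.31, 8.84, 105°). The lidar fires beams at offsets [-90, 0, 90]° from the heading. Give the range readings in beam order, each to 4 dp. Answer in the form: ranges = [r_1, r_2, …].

beam 1: φ=-90°, α=15°
  direction (0.9659, 0.2588); cell (8,8); t to first gridline: x 0.7143, y 0.6182 (then +1.0353 / +3.8637)
    (8,9) via y @ 0.6182  # hit
  → r_1 = 0.6182
beam 2: φ=0°, α=105°
  direction (-0.2588, 0.9659); cell (8,8); t to first gridline: x 1.1977, y 0.1656 (then +3.8637 / +1.0353)
    (8,9) via y @ 0.1656  # hit
  → r_2 = 0.1656
beam 3: φ=90°, α=195°
  direction (-0.9659, -0.2588); cell (8,8); t to first gridline: x 0.3209, y 3.2455 (then +1.0353 / +3.8637)
    (7,8) via x @ 0.3209
    (6,8) via x @ 1.3562
    (5,8) via x @ 2.3915
    (5,7) via y @ 3.2455
    (4,7) via x @ 3.4268
    (3,7) via x @ 4.4620
    (2,7) via x @ 5.4973
    (1,7) via x @ 6.5326
    (1,6) via y @ 7.1092
    (0,6) via x @ 7.5679  # hit
  → r_3 = 7.5679

ranges = [0.6182, 0.1656, 7.5679]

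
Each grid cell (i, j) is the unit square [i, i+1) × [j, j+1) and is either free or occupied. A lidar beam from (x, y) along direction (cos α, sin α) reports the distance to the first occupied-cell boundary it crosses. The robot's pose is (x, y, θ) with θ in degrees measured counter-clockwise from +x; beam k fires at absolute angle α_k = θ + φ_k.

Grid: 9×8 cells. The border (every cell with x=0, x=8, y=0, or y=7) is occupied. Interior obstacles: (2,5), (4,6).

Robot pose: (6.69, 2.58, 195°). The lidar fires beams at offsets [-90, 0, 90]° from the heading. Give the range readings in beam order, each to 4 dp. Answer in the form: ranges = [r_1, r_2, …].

beam 1: φ=-90°, α=105°
  cosα=-0.2588 sinα=0.9659 | (6,2) | tMaxX 2.6660 tMaxY 0.4348 | tΔX 3.8637 tΔY 1.0353
    t=0.4348 [y] (6,3)
    t=1.4701 [y] (6,4)
    t=2.5054 [y] (6,5)
    t=2.6660 [x] (5,5)
    t=3.5406 [y] (5,6)
    t=4.5759 [y] (5,7) — stop
  → r_1 = 4.5759
beam 2: φ=0°, α=195°
  cosα=-0.9659 sinα=-0.2588 | (6,2) | tMaxX 0.7143 tMaxY 2.2409 | tΔX 1.0353 tΔY 3.8637
    t=0.7143 [x] (5,2)
    t=1.7496 [x] (4,2)
    t=2.2409 [y] (4,1)
    t=2.7849 [x] (3,1)
    t=3.8202 [x] (2,1)
    t=4.8554 [x] (1,1)
    t=5.8907 [x] (0,1) — stop
  → r_2 = 5.8907
beam 3: φ=90°, α=285°
  cosα=0.2588 sinα=-0.9659 | (6,2) | tMaxX 1.1977 tMaxY 0.6005 | tΔX 3.8637 tΔY 1.0353
    t=0.6005 [y] (6,1)
    t=1.1977 [x] (7,1)
    t=1.6357 [y] (7,0) — stop
  → r_3 = 1.6357

ranges = [4.5759, 5.8907, 1.6357]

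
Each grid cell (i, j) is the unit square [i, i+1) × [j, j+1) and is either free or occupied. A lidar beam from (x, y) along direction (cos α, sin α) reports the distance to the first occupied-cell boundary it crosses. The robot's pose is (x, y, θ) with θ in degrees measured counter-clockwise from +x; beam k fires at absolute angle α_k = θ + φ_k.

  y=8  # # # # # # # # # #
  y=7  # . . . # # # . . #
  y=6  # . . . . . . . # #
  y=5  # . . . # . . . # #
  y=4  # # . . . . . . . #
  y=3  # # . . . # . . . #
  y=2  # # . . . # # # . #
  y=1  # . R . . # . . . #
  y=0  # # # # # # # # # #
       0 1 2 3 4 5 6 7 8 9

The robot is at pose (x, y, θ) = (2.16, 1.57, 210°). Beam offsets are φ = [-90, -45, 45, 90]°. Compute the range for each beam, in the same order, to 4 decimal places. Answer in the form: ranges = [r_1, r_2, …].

beam 1: φ=-90°, α=120°
  d=(-0.5000,0.8660)  start (2,1)  tX=0.3200 tY=0.4965  stride 1/|dx|=2.0000 1/|dy|=1.1547
    cross x-line → (1,1), t=0.3200
    cross y-line → (1,2), t=0.4965 (wall)
  → r_1 = 0.4965
beam 2: φ=-45°, α=165°
  d=(-0.9659,0.2588)  start (2,1)  tX=0.1656 tY=1.6614  stride 1/|dx|=1.0353 1/|dy|=3.8637
    cross x-line → (1,1), t=0.1656
    cross x-line → (0,1), t=1.2009 (wall)
  → r_2 = 1.2009
beam 3: φ=45°, α=255°
  d=(-0.2588,-0.9659)  start (2,1)  tX=0.6182 tY=0.5901  stride 1/|dx|=3.8637 1/|dy|=1.0353
    cross y-line → (2,0), t=0.5901 (wall)
  → r_3 = 0.5901
beam 4: φ=90°, α=300°
  d=(0.5000,-0.8660)  start (2,1)  tX=1.6800 tY=0.6582  stride 1/|dx|=2.0000 1/|dy|=1.1547
    cross y-line → (2,0), t=0.6582 (wall)
  → r_4 = 0.6582

ranges = [0.4965, 1.2009, 0.5901, 0.6582]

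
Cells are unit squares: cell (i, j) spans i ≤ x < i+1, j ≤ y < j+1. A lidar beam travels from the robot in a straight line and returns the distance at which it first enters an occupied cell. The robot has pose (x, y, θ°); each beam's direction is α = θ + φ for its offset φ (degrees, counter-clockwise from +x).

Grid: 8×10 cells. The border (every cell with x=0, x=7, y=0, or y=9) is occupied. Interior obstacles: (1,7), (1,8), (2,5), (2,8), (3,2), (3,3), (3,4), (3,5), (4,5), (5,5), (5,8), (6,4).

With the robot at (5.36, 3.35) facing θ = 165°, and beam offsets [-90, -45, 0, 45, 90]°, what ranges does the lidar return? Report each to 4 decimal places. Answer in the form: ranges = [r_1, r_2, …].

beam 1: φ=-90°, α=75°
  cosα=0.2588 sinα=0.9659 | (5,3) | tMaxX 2.4728 tMaxY 0.6729 | tΔX 3.8637 tΔY 1.0353
    t=0.6729 [y] (5,4)
    t=1.7082 [y] (5,5) — stop
  → r_1 = 1.7082
beam 2: φ=-45°, α=120°
  cosα=-0.5000 sinα=0.8660 | (5,3) | tMaxX 0.7200 tMaxY 0.7506 | tΔX 2.0000 tΔY 1.1547
    t=0.7200 [x] (4,3)
    t=0.7506 [y] (4,4)
    t=1.9053 [y] (4,5) — stop
  → r_2 = 1.9053
beam 3: φ=0°, α=165°
  cosα=-0.9659 sinα=0.2588 | (5,3) | tMaxX 0.3727 tMaxY 2.5114 | tΔX 1.0353 tΔY 3.8637
    t=0.3727 [x] (4,3)
    t=1.4080 [x] (3,3) — stop
  → r_3 = 1.4080
beam 4: φ=45°, α=210°
  cosα=-0.8660 sinα=-0.5000 | (5,3) | tMaxX 0.4157 tMaxY 0.7000 | tΔX 1.1547 tΔY 2.0000
    t=0.4157 [x] (4,3)
    t=0.7000 [y] (4,2)
    t=1.5704 [x] (3,2) — stop
  → r_4 = 1.5704
beam 5: φ=90°, α=255°
  cosα=-0.2588 sinα=-0.9659 | (5,3) | tMaxX 1.3909 tMaxY 0.3623 | tΔX 3.8637 tΔY 1.0353
    t=0.3623 [y] (5,2)
    t=1.3909 [x] (4,2)
    t=1.3976 [y] (4,1)
    t=2.4329 [y] (4,0) — stop
  → r_5 = 2.4329

ranges = [1.7082, 1.9053, 1.4080, 1.5704, 2.4329]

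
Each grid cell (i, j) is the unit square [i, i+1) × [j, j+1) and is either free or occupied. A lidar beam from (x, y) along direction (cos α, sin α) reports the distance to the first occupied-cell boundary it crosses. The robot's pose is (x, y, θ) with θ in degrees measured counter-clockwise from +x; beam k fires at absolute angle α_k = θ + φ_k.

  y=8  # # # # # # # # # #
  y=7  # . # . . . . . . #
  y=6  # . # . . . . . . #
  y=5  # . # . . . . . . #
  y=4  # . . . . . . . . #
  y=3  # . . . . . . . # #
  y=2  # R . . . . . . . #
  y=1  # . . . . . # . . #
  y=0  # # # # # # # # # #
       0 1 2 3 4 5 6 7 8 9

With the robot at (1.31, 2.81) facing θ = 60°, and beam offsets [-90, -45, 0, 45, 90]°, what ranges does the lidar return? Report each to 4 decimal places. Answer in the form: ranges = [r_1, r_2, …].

ranges = [3.6200, 7.9613, 2.5288, 1.1977, 0.3580]

beam 1: φ=-90°, α=330°
  dir = (cos 330°, sin 330°) = (0.8660, -0.5000); from cell (1,2)
  next x-line at t=0.7967, next y-line at t=1.6200; Δt_x=1.1547, Δt_y=2.0000
    x: enter (2,2) at t=0.7967
    y: enter (2,1) at t=1.6200
    x: enter (3,1) at t=1.9514
    x: enter (4,1) at t=3.1061
    y: enter (4,0) at t=3.6200 ← occupied
  → r_1 = 3.6200
beam 2: φ=-45°, α=15°
  dir = (cos 15°, sin 15°) = (0.9659, 0.2588); from cell (1,2)
  next x-line at t=0.7143, next y-line at t=0.7341; Δt_x=1.0353, Δt_y=3.8637
    x: enter (2,2) at t=0.7143
    y: enter (2,3) at t=0.7341
    x: enter (3,3) at t=1.7496
    x: enter (4,3) at t=2.7849
    x: enter (5,3) at t=3.8202
    y: enter (5,4) at t=4.5978
    x: enter (6,4) at t=4.8554
    x: enter (7,4) at t=5.8907
    x: enter (8,4) at t=6.9260
    x: enter (9,4) at t=7.9613 ← occupied
  → r_2 = 7.9613
beam 3: φ=0°, α=60°
  dir = (cos 60°, sin 60°) = (0.5000, 0.8660); from cell (1,2)
  next x-line at t=1.3800, next y-line at t=0.2194; Δt_x=2.0000, Δt_y=1.1547
    y: enter (1,3) at t=0.2194
    y: enter (1,4) at t=1.3741
    x: enter (2,4) at t=1.3800
    y: enter (2,5) at t=2.5288 ← occupied
  → r_3 = 2.5288
beam 4: φ=45°, α=105°
  dir = (cos 105°, sin 105°) = (-0.2588, 0.9659); from cell (1,2)
  next x-line at t=1.1977, next y-line at t=0.1967; Δt_x=3.8637, Δt_y=1.0353
    y: enter (1,3) at t=0.1967
    x: enter (0,3) at t=1.1977 ← occupied
  → r_4 = 1.1977
beam 5: φ=90°, α=150°
  dir = (cos 150°, sin 150°) = (-0.8660, 0.5000); from cell (1,2)
  next x-line at t=0.3580, next y-line at t=0.3800; Δt_x=1.1547, Δt_y=2.0000
    x: enter (0,2) at t=0.3580 ← occupied
  → r_5 = 0.3580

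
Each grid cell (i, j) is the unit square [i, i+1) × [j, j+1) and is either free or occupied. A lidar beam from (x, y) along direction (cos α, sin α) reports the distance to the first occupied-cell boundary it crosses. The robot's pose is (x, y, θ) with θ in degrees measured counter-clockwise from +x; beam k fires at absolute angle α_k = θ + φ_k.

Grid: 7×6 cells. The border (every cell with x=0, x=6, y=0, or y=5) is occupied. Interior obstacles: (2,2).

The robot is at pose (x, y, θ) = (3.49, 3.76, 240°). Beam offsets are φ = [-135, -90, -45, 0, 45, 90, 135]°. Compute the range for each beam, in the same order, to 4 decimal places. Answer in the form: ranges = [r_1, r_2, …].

ranges = [1.2837, 2.4800, 2.5778, 0.9800, 2.8574, 2.8983, 2.5985]

beam 1: φ=-135°, α=105°
  direction (-0.2588, 0.9659); cell (3,3); t to first gridline: x 1.8932, y 0.2485 (then +3.8637 / +1.0353)
    (3,4) via y @ 0.2485
    (3,5) via y @ 1.2837  # hit
  → r_1 = 1.2837
beam 2: φ=-90°, α=150°
  direction (-0.8660, 0.5000); cell (3,3); t to first gridline: x 0.5658, y 0.4800 (then +1.1547 / +2.0000)
    (3,4) via y @ 0.4800
    (2,4) via x @ 0.5658
    (1,4) via x @ 1.7205
    (1,5) via y @ 2.4800  # hit
  → r_2 = 2.4800
beam 3: φ=-45°, α=195°
  direction (-0.9659, -0.2588); cell (3,3); t to first gridline: x 0.5073, y 2.9364 (then +1.0353 / +3.8637)
    (2,3) via x @ 0.5073
    (1,3) via x @ 1.5426
    (0,3) via x @ 2.5778  # hit
  → r_3 = 2.5778
beam 4: φ=0°, α=240°
  direction (-0.5000, -0.8660); cell (3,3); t to first gridline: x 0.9800, y 0.8776 (then +2.0000 / +1.1547)
    (3,2) via y @ 0.8776
    (2,2) via x @ 0.9800  # hit
  → r_4 = 0.9800
beam 5: φ=45°, α=285°
  direction (0.2588, -0.9659); cell (3,3); t to first gridline: x 1.9705, y 0.7868 (then +3.8637 / +1.0353)
    (3,2) via y @ 0.7868
    (3,1) via y @ 1.8221
    (4,1) via x @ 1.9705
    (4,0) via y @ 2.8574  # hit
  → r_5 = 2.8574
beam 6: φ=90°, α=330°
  direction (0.8660, -0.5000); cell (3,3); t to first gridline: x 0.5889, y 1.5200 (then +1.1547 / +2.0000)
    (4,3) via x @ 0.5889
    (4,2) via y @ 1.5200
    (5,2) via x @ 1.7436
    (6,2) via x @ 2.8983  # hit
  → r_6 = 2.8983
beam 7: φ=135°, α=15°
  direction (0.9659, 0.2588); cell (3,3); t to first gridline: x 0.5280, y 0.9273 (then +1.0353 / +3.8637)
    (4,3) via x @ 0.5280
    (4,4) via y @ 0.9273
    (5,4) via x @ 1.5633
    (6,4) via x @ 2.5985  # hit
  → r_7 = 2.5985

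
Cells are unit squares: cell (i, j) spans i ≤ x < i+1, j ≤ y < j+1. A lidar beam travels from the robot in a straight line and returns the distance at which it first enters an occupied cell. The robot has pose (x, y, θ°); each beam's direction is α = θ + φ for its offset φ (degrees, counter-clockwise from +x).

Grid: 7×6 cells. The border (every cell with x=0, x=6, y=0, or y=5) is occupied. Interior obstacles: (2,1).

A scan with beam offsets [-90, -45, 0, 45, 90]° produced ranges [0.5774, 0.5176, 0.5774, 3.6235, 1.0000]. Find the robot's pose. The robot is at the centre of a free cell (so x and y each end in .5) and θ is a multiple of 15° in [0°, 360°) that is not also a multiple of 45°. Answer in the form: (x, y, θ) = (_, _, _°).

The pose lattice has 19·16 = 304 candidates. Test each by forward raycasting.
  (4.5, 2.5, 150°): beam 1 = 2.8868 ≠ 0.5774 ✗
  (2.5, 2.5, 300°): beam 1 = 1.7321 ≠ 0.5774 ✗
  (5.5, 4.5, 150°): beam 3 = 1.0000 ≠ 0.5774 ✗
  (5.5, 1.5, 285°): beam 1 = 1.9319 ≠ 0.5774 ✗
  …
  (1.5, 1.5, 30°): r_1=0.5774, r_2=0.5176, r_3=0.5774, r_4=3.6235, r_5=1.0000 — all match ✓
Unique over the lattice → pose = (1.5, 1.5, 30°).

(x, y, θ) = (1.5, 1.5, 30°)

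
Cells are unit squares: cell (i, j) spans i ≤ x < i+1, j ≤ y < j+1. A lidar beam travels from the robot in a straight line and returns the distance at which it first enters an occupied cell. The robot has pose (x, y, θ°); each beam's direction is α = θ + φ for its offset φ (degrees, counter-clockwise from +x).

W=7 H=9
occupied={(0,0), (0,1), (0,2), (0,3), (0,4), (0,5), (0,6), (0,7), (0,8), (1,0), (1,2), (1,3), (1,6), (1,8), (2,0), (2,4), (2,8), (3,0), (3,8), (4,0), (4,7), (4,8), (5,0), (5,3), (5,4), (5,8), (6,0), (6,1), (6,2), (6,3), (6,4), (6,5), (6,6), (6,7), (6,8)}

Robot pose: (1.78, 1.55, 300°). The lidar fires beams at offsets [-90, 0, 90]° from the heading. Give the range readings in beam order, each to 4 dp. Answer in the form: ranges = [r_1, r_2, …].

beam 1: φ=-90°, α=210°
  direction (-0.8660, -0.5000); cell (1,1); t to first gridline: x 0.9007, y 1.1000 (then +1.1547 / +2.0000)
    (0,1) via x @ 0.9007  # hit
  → r_1 = 0.9007
beam 2: φ=0°, α=300°
  direction (0.5000, -0.8660); cell (1,1); t to first gridline: x 0.4400, y 0.6351 (then +2.0000 / +1.1547)
    (2,1) via x @ 0.4400
    (2,0) via y @ 0.6351  # hit
  → r_2 = 0.6351
beam 3: φ=90°, α=30°
  direction (0.8660, 0.5000); cell (1,1); t to first gridline: x 0.2540, y 0.9000 (then +1.1547 / +2.0000)
    (2,1) via x @ 0.2540
    (2,2) via y @ 0.9000
    (3,2) via x @ 1.4087
    (4,2) via x @ 2.5634
    (4,3) via y @ 2.9000
    (5,3) via x @ 3.7181  # hit
  → r_3 = 3.7181

ranges = [0.9007, 0.6351, 3.7181]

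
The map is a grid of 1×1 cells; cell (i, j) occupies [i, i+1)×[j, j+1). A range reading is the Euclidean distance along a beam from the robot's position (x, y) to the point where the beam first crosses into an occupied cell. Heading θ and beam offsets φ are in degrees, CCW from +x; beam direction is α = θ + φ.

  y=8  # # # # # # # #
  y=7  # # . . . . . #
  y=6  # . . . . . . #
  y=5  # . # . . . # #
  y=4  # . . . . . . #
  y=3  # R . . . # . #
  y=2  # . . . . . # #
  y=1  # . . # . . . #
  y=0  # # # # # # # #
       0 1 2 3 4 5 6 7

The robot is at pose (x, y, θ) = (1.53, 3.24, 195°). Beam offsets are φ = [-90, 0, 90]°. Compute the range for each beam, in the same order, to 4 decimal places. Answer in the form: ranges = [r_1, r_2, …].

ranges = [2.0478, 0.5487, 2.3190]

beam 1: φ=-90°, α=105°
  cosα=-0.2588 sinα=0.9659 | (1,3) | tMaxX 2.0478 tMaxY 0.7868 | tΔX 3.8637 tΔY 1.0353
    t=0.7868 [y] (1,4)
    t=1.8221 [y] (1,5)
    t=2.0478 [x] (0,5) — stop
  → r_1 = 2.0478
beam 2: φ=0°, α=195°
  cosα=-0.9659 sinα=-0.2588 | (1,3) | tMaxX 0.5487 tMaxY 0.9273 | tΔX 1.0353 tΔY 3.8637
    t=0.5487 [x] (0,3) — stop
  → r_2 = 0.5487
beam 3: φ=90°, α=285°
  cosα=0.2588 sinα=-0.9659 | (1,3) | tMaxX 1.8159 tMaxY 0.2485 | tΔX 3.8637 tΔY 1.0353
    t=0.2485 [y] (1,2)
    t=1.2837 [y] (1,1)
    t=1.8159 [x] (2,1)
    t=2.3190 [y] (2,0) — stop
  → r_3 = 2.3190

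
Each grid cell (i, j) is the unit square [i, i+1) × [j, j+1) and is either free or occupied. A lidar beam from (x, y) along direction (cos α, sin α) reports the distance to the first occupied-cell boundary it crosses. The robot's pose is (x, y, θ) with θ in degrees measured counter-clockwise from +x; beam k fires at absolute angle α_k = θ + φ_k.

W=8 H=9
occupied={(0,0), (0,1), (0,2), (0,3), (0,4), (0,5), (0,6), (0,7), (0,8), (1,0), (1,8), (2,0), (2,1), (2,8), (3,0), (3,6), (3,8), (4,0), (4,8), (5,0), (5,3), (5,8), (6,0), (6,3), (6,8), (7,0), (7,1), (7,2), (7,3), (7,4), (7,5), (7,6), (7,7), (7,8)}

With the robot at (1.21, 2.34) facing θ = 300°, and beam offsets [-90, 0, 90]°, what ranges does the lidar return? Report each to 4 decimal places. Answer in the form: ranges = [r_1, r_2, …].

ranges = [0.2425, 1.5473, 6.6857]

beam 1: φ=-90°, α=210°
  d=(-0.8660,-0.5000)  start (1,2)  tX=0.2425 tY=0.6800  stride 1/|dx|=1.1547 1/|dy|=2.0000
    cross x-line → (0,2), t=0.2425 (wall)
  → r_1 = 0.2425
beam 2: φ=0°, α=300°
  d=(0.5000,-0.8660)  start (1,2)  tX=1.5800 tY=0.3926  stride 1/|dx|=2.0000 1/|dy|=1.1547
    cross y-line → (1,1), t=0.3926
    cross y-line → (1,0), t=1.5473 (wall)
  → r_2 = 1.5473
beam 3: φ=90°, α=30°
  d=(0.8660,0.5000)  start (1,2)  tX=0.9122 tY=1.3200  stride 1/|dx|=1.1547 1/|dy|=2.0000
    cross x-line → (2,2), t=0.9122
    cross y-line → (2,3), t=1.3200
    cross x-line → (3,3), t=2.0669
    cross x-line → (4,3), t=3.2216
    cross y-line → (4,4), t=3.3200
    cross x-line → (5,4), t=4.3763
    cross y-line → (5,5), t=5.3200
    cross x-line → (6,5), t=5.5310
    cross x-line → (7,5), t=6.6857 (wall)
  → r_3 = 6.6857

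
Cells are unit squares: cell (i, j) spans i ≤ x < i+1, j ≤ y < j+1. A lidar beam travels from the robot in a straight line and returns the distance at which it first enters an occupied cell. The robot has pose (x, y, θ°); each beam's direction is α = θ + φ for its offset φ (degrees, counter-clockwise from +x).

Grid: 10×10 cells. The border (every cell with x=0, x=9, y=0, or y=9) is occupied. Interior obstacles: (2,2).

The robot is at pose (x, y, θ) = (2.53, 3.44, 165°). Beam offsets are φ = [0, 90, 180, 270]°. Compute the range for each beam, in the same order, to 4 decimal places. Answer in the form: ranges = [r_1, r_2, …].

beam 1: φ=0°, α=165°
  direction (-0.9659, 0.2588); cell (2,3); t to first gridline: x 0.5487, y 2.1637 (then +1.0353 / +3.8637)
    (1,3) via x @ 0.5487
    (0,3) via x @ 1.5840  # hit
  → r_1 = 1.5840
beam 2: φ=90°, α=255°
  direction (-0.2588, -0.9659); cell (2,3); t to first gridline: x 2.0478, y 0.4555 (then +3.8637 / +1.0353)
    (2,2) via y @ 0.4555  # hit
  → r_2 = 0.4555
beam 3: φ=180°, α=345°
  direction (0.9659, -0.2588); cell (2,3); t to first gridline: x 0.4866, y 1.7000 (then +1.0353 / +3.8637)
    (3,3) via x @ 0.4866
    (4,3) via x @ 1.5219
    (4,2) via y @ 1.7000
    (5,2) via x @ 2.5571
    (6,2) via x @ 3.5924
    (7,2) via x @ 4.6277
    (7,1) via y @ 5.5637
    (8,1) via x @ 5.6630
    (9,1) via x @ 6.6982  # hit
  → r_3 = 6.6982
beam 4: φ=270°, α=75°
  direction (0.2588, 0.9659); cell (2,3); t to first gridline: x 1.8159, y 0.5798 (then +3.8637 / +1.0353)
    (2,4) via y @ 0.5798
    (2,5) via y @ 1.6150
    (3,5) via x @ 1.8159
    (3,6) via y @ 2.6503
    (3,7) via y @ 3.6856
    (3,8) via y @ 4.7209
    (4,8) via x @ 5.6796
    (4,9) via y @ 5.7561  # hit
  → r_4 = 5.7561

ranges = [1.5840, 0.4555, 6.6982, 5.7561]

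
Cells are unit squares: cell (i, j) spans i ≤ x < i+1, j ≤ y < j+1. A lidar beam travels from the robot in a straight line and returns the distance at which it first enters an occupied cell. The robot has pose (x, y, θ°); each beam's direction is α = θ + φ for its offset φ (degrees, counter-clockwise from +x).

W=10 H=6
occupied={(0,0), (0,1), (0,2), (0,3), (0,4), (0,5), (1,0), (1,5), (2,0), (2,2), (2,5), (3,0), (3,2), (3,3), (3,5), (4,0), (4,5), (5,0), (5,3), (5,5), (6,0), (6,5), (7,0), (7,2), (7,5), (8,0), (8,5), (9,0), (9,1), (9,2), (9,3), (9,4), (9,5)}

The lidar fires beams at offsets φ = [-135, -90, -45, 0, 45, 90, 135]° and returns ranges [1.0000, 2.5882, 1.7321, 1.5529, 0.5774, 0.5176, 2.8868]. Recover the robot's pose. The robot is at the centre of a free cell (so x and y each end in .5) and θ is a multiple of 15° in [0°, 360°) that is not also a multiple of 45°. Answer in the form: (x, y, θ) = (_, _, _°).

(x, y, θ) = (6.5, 3.5, 105°)

The pose lattice has 27·16 = 432 candidates. Test each by forward raycasting.
  (7.5, 1.5, 30°): beam 1 = 0.5176 ≠ 1.0000 ✗
  (5.5, 2.5, 195°): beam 1 = 0.5774 ≠ 1.0000 ✗
  (2.5, 3.5, 15°): beam 1 = 0.5774 ≠ 1.0000 ✗
  (1.5, 3.5, 300°): beam 1 = 0.5176 ≠ 1.0000 ✗
  (8.5, 3.5, 75°): beam 2 = 0.5176 ≠ 2.5882 ✗
  …
  (6.5, 3.5, 105°): r_1=1.0000, r_2=2.5882, r_3=1.7321, r_4=1.5529, r_5=0.5774, r_6=0.5176, r_7=2.8868 — all match ✓
Unique over the lattice → pose = (6.5, 3.5, 105°).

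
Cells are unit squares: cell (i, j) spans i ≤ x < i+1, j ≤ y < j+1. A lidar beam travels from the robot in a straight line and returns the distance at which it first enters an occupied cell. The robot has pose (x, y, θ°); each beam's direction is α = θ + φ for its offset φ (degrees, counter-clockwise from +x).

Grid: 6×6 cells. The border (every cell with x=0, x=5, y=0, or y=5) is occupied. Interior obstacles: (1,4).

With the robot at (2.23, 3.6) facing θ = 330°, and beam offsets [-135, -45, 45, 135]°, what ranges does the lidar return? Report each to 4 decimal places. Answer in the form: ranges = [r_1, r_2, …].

ranges = [1.2734, 2.6917, 2.8677, 0.8887]

beam 1: φ=-135°, α=195°
  cosα=-0.9659 sinα=-0.2588 | (2,3) | tMaxX 0.2381 tMaxY 2.3182 | tΔX 1.0353 tΔY 3.8637
    t=0.2381 [x] (1,3)
    t=1.2734 [x] (0,3) — stop
  → r_1 = 1.2734
beam 2: φ=-45°, α=285°
  cosα=0.2588 sinα=-0.9659 | (2,3) | tMaxX 2.9751 tMaxY 0.6212 | tΔX 3.8637 tΔY 1.0353
    t=0.6212 [y] (2,2)
    t=1.6564 [y] (2,1)
    t=2.6917 [y] (2,0) — stop
  → r_2 = 2.6917
beam 3: φ=45°, α=15°
  cosα=0.9659 sinα=0.2588 | (2,3) | tMaxX 0.7972 tMaxY 1.5455 | tΔX 1.0353 tΔY 3.8637
    t=0.7972 [x] (3,3)
    t=1.5455 [y] (3,4)
    t=1.8324 [x] (4,4)
    t=2.8677 [x] (5,4) — stop
  → r_3 = 2.8677
beam 4: φ=135°, α=105°
  cosα=-0.2588 sinα=0.9659 | (2,3) | tMaxX 0.8887 tMaxY 0.4141 | tΔX 3.8637 tΔY 1.0353
    t=0.4141 [y] (2,4)
    t=0.8887 [x] (1,4) — stop
  → r_4 = 0.8887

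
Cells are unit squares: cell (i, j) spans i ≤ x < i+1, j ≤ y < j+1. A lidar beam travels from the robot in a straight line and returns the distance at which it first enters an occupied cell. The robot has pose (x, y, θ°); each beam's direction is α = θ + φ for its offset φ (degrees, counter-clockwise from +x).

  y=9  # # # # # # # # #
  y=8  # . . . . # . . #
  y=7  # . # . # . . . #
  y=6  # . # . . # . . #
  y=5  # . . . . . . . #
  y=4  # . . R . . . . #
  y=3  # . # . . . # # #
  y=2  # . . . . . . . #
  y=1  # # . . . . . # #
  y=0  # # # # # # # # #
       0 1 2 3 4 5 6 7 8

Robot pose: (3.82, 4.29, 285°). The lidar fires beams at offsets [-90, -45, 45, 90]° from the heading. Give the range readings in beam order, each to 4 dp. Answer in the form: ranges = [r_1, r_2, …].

beam 1: φ=-90°, α=195°
  direction (-0.9659, -0.2588); cell (3,4); t to first gridline: x 0.8489, y 1.1205 (then +1.0353 / +3.8637)
    (2,4) via x @ 0.8489
    (2,3) via y @ 1.1205  # hit
  → r_1 = 1.1205
beam 2: φ=-45°, α=240°
  direction (-0.5000, -0.8660); cell (3,4); t to first gridline: x 1.6400, y 0.3349 (then +2.0000 / +1.1547)
    (3,3) via y @ 0.3349
    (3,2) via y @ 1.4896
    (2,2) via x @ 1.6400
    (2,1) via y @ 2.6443
    (1,1) via x @ 3.6400  # hit
  → r_2 = 3.6400
beam 3: φ=45°, α=330°
  direction (0.8660, -0.5000); cell (3,4); t to first gridline: x 0.2078, y 0.5800 (then +1.1547 / +2.0000)
    (4,4) via x @ 0.2078
    (4,3) via y @ 0.5800
    (5,3) via x @ 1.3625
    (6,3) via x @ 2.5172  # hit
  → r_3 = 2.5172
beam 4: φ=90°, α=15°
  direction (0.9659, 0.2588); cell (3,4); t to first gridline: x 0.1863, y 2.7432 (then +1.0353 / +3.8637)
    (4,4) via x @ 0.1863
    (5,4) via x @ 1.2216
    (6,4) via x @ 2.2569
    (6,5) via y @ 2.7432
    (7,5) via x @ 3.2922
    (8,5) via x @ 4.3275  # hit
  → r_4 = 4.3275

ranges = [1.1205, 3.6400, 2.5172, 4.3275]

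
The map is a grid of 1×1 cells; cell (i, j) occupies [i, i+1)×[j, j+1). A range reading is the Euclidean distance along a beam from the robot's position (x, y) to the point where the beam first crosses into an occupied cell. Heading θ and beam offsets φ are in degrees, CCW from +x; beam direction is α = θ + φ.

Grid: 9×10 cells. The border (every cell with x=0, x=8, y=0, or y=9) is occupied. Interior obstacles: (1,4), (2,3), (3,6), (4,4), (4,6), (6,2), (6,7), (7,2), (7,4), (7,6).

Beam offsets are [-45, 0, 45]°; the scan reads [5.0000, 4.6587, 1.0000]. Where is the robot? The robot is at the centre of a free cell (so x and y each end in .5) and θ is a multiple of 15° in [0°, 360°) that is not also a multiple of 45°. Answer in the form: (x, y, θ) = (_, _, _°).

Candidates: 46 free-cell centres × 16 headings = 736 poses. Raycast each; keep the one whose scan matches to 4 dp.
  (3.5, 5.5, 75°): beam 1 = 1.0000 ≠ 5.0000 ✗
  (6.5, 5.5, 345°): beam 1 = 1.0000 ≠ 5.0000 ✗
  (3.5, 8.5, 240°): beam 1 = 2.5882 ≠ 5.0000 ✗
  (7.5, 8.5, 285°): beam 1 = 1.0000 ≠ 5.0000 ✗
  …
  (1.5, 8.5, 345°): r_1=5.0000, r_2=4.6587, r_3=1.0000 — all match ✓
Unique over the lattice → pose = (1.5, 8.5, 345°).

(x, y, θ) = (1.5, 8.5, 345°)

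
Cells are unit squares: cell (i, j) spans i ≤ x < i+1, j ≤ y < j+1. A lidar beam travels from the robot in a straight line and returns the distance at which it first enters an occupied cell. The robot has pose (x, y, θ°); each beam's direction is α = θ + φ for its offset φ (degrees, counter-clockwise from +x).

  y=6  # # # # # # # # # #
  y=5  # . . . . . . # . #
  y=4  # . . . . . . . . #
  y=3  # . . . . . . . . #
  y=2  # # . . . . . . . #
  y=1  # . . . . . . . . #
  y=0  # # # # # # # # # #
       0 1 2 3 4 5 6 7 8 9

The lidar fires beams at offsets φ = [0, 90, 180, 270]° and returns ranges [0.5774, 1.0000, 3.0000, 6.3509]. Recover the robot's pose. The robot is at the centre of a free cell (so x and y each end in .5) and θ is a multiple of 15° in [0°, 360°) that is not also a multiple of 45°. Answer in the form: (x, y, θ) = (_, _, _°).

(x, y, θ) = (3.5, 5.5, 60°)

Candidates: 38 free-cell centres × 16 headings = 608 poses. Raycast each; keep the one whose scan matches to 4 dp.
  (6.5, 5.5, 60°): beam 3 = 5.1962 ≠ 3.0000 ✗
  (6.5, 2.5, 120°): beam 1 = 4.0415 ≠ 0.5774 ✗
  (6.5, 4.5, 120°): beam 1 = 1.7321 ≠ 0.5774 ✗
  (6.5, 5.5, 210°): beam 1 = 5.1962 ≠ 0.5774 ✗
  (6.5, 3.5, 60°): beam 1 = 1.7321 ≠ 0.5774 ✗
  …
  (3.5, 5.5, 60°): r_1=0.5774, r_2=1.0000, r_3=3.0000, r_4=6.3509 — all match ✓
Only this pose fits every beam.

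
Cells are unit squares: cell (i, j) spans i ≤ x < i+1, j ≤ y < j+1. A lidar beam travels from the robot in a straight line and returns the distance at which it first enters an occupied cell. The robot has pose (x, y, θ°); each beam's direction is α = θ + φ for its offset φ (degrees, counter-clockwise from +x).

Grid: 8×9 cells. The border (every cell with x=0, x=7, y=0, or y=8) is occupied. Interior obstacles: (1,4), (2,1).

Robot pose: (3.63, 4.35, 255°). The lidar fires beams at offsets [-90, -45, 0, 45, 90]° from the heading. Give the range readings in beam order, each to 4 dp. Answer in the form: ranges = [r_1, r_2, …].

beam 1: φ=-90°, α=165°
  d=(-0.9659,0.2588)  start (3,4)  tX=0.6522 tY=2.5114  stride 1/|dx|=1.0353 1/|dy|=3.8637
    cross x-line → (2,4), t=0.6522
    cross x-line → (1,4), t=1.6875 (wall)
  → r_1 = 1.6875
beam 2: φ=-45°, α=210°
  d=(-0.8660,-0.5000)  start (3,4)  tX=0.7275 tY=0.7000  stride 1/|dx|=1.1547 1/|dy|=2.0000
    cross y-line → (3,3), t=0.7000
    cross x-line → (2,3), t=0.7275
    cross x-line → (1,3), t=1.8822
    cross y-line → (1,2), t=2.7000
    cross x-line → (0,2), t=3.0369 (wall)
  → r_2 = 3.0369
beam 3: φ=0°, α=255°
  d=(-0.2588,-0.9659)  start (3,4)  tX=2.4341 tY=0.3623  stride 1/|dx|=3.8637 1/|dy|=1.0353
    cross y-line → (3,3), t=0.3623
    cross y-line → (3,2), t=1.3976
    cross y-line → (3,1), t=2.4329
    cross x-line → (2,1), t=2.4341 (wall)
  → r_3 = 2.4341
beam 4: φ=45°, α=300°
  d=(0.5000,-0.8660)  start (3,4)  tX=0.7400 tY=0.4041  stride 1/|dx|=2.0000 1/|dy|=1.1547
    cross y-line → (3,3), t=0.4041
    cross x-line → (4,3), t=0.7400
    cross y-line → (4,2), t=1.5588
    cross y-line → (4,1), t=2.7135
    cross x-line → (5,1), t=2.7400
    cross y-line → (5,0), t=3.8682 (wall)
  → r_4 = 3.8682
beam 5: φ=90°, α=345°
  d=(0.9659,-0.2588)  start (3,4)  tX=0.3831 tY=1.3523  stride 1/|dx|=1.0353 1/|dy|=3.8637
    cross x-line → (4,4), t=0.3831
    cross y-line → (4,3), t=1.3523
    cross x-line → (5,3), t=1.4183
    cross x-line → (6,3), t=2.4536
    cross x-line → (7,3), t=3.4889 (wall)
  → r_5 = 3.4889

ranges = [1.6875, 3.0369, 2.4341, 3.8682, 3.4889]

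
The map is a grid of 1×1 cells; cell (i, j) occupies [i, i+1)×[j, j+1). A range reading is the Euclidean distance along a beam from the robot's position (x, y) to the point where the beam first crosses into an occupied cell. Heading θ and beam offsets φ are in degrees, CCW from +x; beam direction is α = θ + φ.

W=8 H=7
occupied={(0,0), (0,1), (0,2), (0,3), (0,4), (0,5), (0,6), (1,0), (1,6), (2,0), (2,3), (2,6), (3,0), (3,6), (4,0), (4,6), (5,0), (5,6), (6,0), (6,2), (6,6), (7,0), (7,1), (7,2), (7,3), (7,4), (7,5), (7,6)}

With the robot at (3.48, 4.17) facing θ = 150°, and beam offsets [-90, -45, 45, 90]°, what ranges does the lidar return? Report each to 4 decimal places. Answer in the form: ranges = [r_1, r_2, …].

beam 1: φ=-90°, α=60°
  dir = (cos 60°, sin 60°) = (0.5000, 0.8660); from cell (3,4)
  next x-line at t=1.0400, next y-line at t=0.9584; Δt_x=2.0000, Δt_y=1.1547
    y: enter (3,5) at t=0.9584
    x: enter (4,5) at t=1.0400
    y: enter (4,6) at t=2.1131 ← occupied
  → r_1 = 2.1131
beam 2: φ=-45°, α=105°
  dir = (cos 105°, sin 105°) = (-0.2588, 0.9659); from cell (3,4)
  next x-line at t=1.8546, next y-line at t=0.8593; Δt_x=3.8637, Δt_y=1.0353
    y: enter (3,5) at t=0.8593
    x: enter (2,5) at t=1.8546
    y: enter (2,6) at t=1.8946 ← occupied
  → r_2 = 1.8946
beam 3: φ=45°, α=195°
  dir = (cos 195°, sin 195°) = (-0.9659, -0.2588); from cell (3,4)
  next x-line at t=0.4969, next y-line at t=0.6568; Δt_x=1.0353, Δt_y=3.8637
    x: enter (2,4) at t=0.4969
    y: enter (2,3) at t=0.6568 ← occupied
  → r_3 = 0.6568
beam 4: φ=90°, α=240°
  dir = (cos 240°, sin 240°) = (-0.5000, -0.8660); from cell (3,4)
  next x-line at t=0.9600, next y-line at t=0.1963; Δt_x=2.0000, Δt_y=1.1547
    y: enter (3,3) at t=0.1963
    x: enter (2,3) at t=0.9600 ← occupied
  → r_4 = 0.9600

ranges = [2.1131, 1.8946, 0.6568, 0.9600]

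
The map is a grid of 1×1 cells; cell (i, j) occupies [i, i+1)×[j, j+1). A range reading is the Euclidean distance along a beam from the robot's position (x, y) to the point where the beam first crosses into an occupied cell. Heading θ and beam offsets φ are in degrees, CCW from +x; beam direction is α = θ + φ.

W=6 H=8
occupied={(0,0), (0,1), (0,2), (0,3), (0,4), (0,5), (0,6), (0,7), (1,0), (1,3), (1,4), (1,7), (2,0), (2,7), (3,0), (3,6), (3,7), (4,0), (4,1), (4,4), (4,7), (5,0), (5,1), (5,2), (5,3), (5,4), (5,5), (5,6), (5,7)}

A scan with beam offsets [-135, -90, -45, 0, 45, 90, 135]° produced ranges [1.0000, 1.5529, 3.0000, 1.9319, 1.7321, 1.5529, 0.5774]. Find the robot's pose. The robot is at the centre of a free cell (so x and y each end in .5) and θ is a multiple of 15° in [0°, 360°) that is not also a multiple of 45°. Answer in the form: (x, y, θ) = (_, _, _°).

(x, y, θ) = (2.5, 1.5, 105°)

Enumerate (i+0.5, j+0.5, θ) over the 19 free cells and 16 admissible headings. For each, cast all 7 beams and compare to the given ranges.
  (1.5, 1.5, 165°): beam 1 = 4.0415 ≠ 1.0000 ✗
  (1.5, 6.5, 105°): beam 1 = 3.0000 ≠ 1.0000 ✗
  (4.5, 5.5, 195°): beam 3 = 1.0000 ≠ 3.0000 ✗
  …
  (2.5, 1.5, 105°): r_1=1.0000, r_2=1.5529, r_3=3.0000, r_4=1.9319, r_5=1.7321, r_6=1.5529, r_7=0.5774 — all match ✓
Unique over the lattice → pose = (2.5, 1.5, 105°).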